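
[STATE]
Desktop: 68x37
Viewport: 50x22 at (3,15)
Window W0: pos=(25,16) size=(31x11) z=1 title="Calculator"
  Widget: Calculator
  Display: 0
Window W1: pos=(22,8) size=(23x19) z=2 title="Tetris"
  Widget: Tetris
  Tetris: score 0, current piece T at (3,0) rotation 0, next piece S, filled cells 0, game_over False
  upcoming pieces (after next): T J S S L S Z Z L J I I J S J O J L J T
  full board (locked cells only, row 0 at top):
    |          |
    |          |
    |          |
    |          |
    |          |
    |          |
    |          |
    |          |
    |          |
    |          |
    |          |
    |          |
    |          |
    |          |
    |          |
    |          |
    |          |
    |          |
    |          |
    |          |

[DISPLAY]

                   ┃          │          ┃        
                   ┃          │          ┃━━━━━━━━
                   ┃          │Score:    ┃        
                   ┃          │0         ┃────────
                   ┃          │          ┃        
                   ┃          │          ┃        
                   ┃          │          ┃        
                   ┃          │          ┃        
                   ┃          │          ┃        
                   ┃          │          ┃        
                   ┃          │          ┃        
                   ┗━━━━━━━━━━━━━━━━━━━━━┛━━━━━━━━
                                                  
                                                  
                                                  
                                                  
                                                  
                                                  
                                                  
                                                  
                                                  
                                                  


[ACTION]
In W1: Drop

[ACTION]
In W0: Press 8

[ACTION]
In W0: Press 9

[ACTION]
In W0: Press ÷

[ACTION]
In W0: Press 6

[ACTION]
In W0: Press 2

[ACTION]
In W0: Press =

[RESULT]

                   ┃          │          ┃        
                   ┃          │          ┃━━━━━━━━
                   ┃          │Score:    ┃        
                   ┃          │0         ┃────────
                   ┃          │          ┃.4354838
                   ┃          │          ┃        
                   ┃          │          ┃        
                   ┃          │          ┃        
                   ┃          │          ┃        
                   ┃          │          ┃        
                   ┃          │          ┃        
                   ┗━━━━━━━━━━━━━━━━━━━━━┛━━━━━━━━
                                                  
                                                  
                                                  
                                                  
                                                  
                                                  
                                                  
                                                  
                                                  
                                                  


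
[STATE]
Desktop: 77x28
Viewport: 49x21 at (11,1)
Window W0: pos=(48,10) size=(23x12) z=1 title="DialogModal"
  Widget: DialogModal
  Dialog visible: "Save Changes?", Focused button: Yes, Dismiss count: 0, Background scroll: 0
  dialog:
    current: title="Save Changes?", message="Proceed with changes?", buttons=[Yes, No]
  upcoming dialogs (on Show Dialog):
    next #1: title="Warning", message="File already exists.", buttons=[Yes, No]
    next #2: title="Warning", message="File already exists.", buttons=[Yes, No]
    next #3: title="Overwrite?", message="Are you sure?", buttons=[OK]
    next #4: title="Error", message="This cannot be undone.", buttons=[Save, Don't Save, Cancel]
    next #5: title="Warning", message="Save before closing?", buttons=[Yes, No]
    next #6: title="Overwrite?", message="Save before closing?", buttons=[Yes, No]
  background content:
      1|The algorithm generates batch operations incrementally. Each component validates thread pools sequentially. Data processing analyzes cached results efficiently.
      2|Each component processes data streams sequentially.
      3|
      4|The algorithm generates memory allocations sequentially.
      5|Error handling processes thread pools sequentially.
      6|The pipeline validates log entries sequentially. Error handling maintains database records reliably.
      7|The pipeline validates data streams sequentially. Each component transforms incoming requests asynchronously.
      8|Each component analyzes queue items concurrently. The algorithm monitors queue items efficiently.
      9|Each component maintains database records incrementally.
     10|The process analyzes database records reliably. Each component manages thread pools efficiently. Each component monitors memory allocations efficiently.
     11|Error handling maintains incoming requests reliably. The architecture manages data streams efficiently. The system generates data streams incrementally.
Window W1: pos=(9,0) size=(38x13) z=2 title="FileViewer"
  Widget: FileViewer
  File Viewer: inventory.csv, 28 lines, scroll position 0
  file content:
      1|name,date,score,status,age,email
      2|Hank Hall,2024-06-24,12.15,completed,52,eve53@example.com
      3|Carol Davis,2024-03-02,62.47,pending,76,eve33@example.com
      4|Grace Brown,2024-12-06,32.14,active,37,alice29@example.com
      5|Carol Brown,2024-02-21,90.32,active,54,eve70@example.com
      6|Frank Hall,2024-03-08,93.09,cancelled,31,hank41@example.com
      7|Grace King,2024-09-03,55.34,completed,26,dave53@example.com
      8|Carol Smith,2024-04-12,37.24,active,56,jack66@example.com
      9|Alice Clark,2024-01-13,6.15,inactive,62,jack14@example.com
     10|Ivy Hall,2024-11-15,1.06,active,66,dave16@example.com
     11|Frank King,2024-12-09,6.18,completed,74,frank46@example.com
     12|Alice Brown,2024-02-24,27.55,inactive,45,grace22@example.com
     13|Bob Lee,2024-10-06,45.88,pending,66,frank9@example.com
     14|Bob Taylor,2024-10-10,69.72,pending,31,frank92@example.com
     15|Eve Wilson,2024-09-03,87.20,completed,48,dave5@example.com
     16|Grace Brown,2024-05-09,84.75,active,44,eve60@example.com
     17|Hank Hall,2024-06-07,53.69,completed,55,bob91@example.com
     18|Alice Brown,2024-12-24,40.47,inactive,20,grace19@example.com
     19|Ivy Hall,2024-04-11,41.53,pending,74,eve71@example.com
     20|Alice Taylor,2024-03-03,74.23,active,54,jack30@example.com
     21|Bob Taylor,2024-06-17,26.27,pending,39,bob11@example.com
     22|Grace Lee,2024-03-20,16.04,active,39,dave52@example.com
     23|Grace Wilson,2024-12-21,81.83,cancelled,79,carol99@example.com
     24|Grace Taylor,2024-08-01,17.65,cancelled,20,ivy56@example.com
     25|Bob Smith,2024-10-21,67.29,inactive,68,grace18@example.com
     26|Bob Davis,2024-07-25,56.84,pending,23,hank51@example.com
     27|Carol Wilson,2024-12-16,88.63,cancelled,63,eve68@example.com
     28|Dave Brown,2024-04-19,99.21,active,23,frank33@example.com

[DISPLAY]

FileViewer                         ┃             
───────────────────────────────────┨             
ame,date,score,status,age,email   ▲┃             
ank Hall,2024-06-24,12.15,complete█┃             
arol Davis,2024-03-02,62.47,pendin░┃             
race Brown,2024-12-06,32.14,active░┃             
arol Brown,2024-02-21,90.32,active░┃             
rank Hall,2024-03-08,93.09,cancell░┃             
race King,2024-09-03,55.34,complet░┃             
arol Smith,2024-04-12,37.24,active░┃ ┏━━━━━━━━━━━
lice Clark,2024-01-13,6.15,inactiv▼┃ ┃ DialogModa
━━━━━━━━━━━━━━━━━━━━━━━━━━━━━━━━━━━┛ ┠───────────
                                     ┃The algorit
                                     ┃Ea┌────────
                                     ┃  │ Save Ch
                                     ┃Th│Proceed 
                                     ┃Er│   [Yes]
                                     ┃Th└────────
                                     ┃The pipelin
                                     ┃Each compon
                                     ┗━━━━━━━━━━━


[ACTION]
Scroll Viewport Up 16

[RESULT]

━━━━━━━━━━━━━━━━━━━━━━━━━━━━━━━━━━━┓             
FileViewer                         ┃             
───────────────────────────────────┨             
ame,date,score,status,age,email   ▲┃             
ank Hall,2024-06-24,12.15,complete█┃             
arol Davis,2024-03-02,62.47,pendin░┃             
race Brown,2024-12-06,32.14,active░┃             
arol Brown,2024-02-21,90.32,active░┃             
rank Hall,2024-03-08,93.09,cancell░┃             
race King,2024-09-03,55.34,complet░┃             
arol Smith,2024-04-12,37.24,active░┃ ┏━━━━━━━━━━━
lice Clark,2024-01-13,6.15,inactiv▼┃ ┃ DialogModa
━━━━━━━━━━━━━━━━━━━━━━━━━━━━━━━━━━━┛ ┠───────────
                                     ┃The algorit
                                     ┃Ea┌────────
                                     ┃  │ Save Ch
                                     ┃Th│Proceed 
                                     ┃Er│   [Yes]
                                     ┃Th└────────
                                     ┃The pipelin
                                     ┃Each compon


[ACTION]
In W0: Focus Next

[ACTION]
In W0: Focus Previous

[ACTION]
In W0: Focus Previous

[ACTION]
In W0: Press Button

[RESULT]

━━━━━━━━━━━━━━━━━━━━━━━━━━━━━━━━━━━┓             
FileViewer                         ┃             
───────────────────────────────────┨             
ame,date,score,status,age,email   ▲┃             
ank Hall,2024-06-24,12.15,complete█┃             
arol Davis,2024-03-02,62.47,pendin░┃             
race Brown,2024-12-06,32.14,active░┃             
arol Brown,2024-02-21,90.32,active░┃             
rank Hall,2024-03-08,93.09,cancell░┃             
race King,2024-09-03,55.34,complet░┃             
arol Smith,2024-04-12,37.24,active░┃ ┏━━━━━━━━━━━
lice Clark,2024-01-13,6.15,inactiv▼┃ ┃ DialogModa
━━━━━━━━━━━━━━━━━━━━━━━━━━━━━━━━━━━┛ ┠───────────
                                     ┃The algorit
                                     ┃Each compon
                                     ┃           
                                     ┃The algorit
                                     ┃Error handl
                                     ┃The pipelin
                                     ┃The pipelin
                                     ┃Each compon


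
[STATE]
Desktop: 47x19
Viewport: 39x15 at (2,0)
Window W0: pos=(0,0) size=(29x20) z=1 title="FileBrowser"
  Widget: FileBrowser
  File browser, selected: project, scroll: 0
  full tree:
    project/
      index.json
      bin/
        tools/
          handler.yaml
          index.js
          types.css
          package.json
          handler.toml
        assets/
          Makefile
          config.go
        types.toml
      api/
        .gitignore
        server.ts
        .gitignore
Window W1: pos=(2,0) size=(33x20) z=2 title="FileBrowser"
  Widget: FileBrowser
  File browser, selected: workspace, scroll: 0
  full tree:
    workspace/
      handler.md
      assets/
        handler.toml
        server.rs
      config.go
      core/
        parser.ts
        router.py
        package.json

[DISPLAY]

┏━━━━━━━━━━━━━━━━━━━━━━━━━━━━━━━┓      
┃ FileBrowser                   ┃      
┠───────────────────────────────┨      
┃> [-] workspace/               ┃      
┃    handler.md                 ┃      
┃    [+] assets/                ┃      
┃    config.go                  ┃      
┃    [+] core/                  ┃      
┃                               ┃      
┃                               ┃      
┃                               ┃      
┃                               ┃      
┃                               ┃      
┃                               ┃      
┃                               ┃      


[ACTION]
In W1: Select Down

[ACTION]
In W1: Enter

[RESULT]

┏━━━━━━━━━━━━━━━━━━━━━━━━━━━━━━━┓      
┃ FileBrowser                   ┃      
┠───────────────────────────────┨      
┃  [-] workspace/               ┃      
┃  > handler.md                 ┃      
┃    [+] assets/                ┃      
┃    config.go                  ┃      
┃    [+] core/                  ┃      
┃                               ┃      
┃                               ┃      
┃                               ┃      
┃                               ┃      
┃                               ┃      
┃                               ┃      
┃                               ┃      


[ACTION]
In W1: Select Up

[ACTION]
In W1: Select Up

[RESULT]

┏━━━━━━━━━━━━━━━━━━━━━━━━━━━━━━━┓      
┃ FileBrowser                   ┃      
┠───────────────────────────────┨      
┃> [-] workspace/               ┃      
┃    handler.md                 ┃      
┃    [+] assets/                ┃      
┃    config.go                  ┃      
┃    [+] core/                  ┃      
┃                               ┃      
┃                               ┃      
┃                               ┃      
┃                               ┃      
┃                               ┃      
┃                               ┃      
┃                               ┃      


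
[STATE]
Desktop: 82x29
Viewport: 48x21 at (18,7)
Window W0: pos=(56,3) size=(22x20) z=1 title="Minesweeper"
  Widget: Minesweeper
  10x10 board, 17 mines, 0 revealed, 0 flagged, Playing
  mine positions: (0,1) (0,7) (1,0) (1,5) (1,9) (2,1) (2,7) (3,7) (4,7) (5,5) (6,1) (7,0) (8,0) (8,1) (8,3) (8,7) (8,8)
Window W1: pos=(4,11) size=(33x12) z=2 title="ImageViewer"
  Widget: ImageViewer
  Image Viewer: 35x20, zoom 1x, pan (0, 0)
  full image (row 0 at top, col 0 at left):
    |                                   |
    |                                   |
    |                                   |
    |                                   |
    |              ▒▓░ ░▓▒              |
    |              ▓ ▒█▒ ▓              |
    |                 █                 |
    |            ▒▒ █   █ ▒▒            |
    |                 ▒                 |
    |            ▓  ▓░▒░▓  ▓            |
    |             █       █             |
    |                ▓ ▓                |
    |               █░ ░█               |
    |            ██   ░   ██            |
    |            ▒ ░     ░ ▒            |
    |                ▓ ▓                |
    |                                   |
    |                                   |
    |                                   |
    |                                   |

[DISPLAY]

                                      ┃■■■■■■■■■
                                      ┃■■■■■■■■■
                                      ┃■■■■■■■■■
                                      ┃■■■■■■■■■
━━━━━━━━━━━━━━━━━━┓                   ┃■■■■■■■■■
                  ┃                   ┃■■■■■■■■■
──────────────────┨                   ┃■■■■■■■■■
                  ┃                   ┃■■■■■■■■■
                  ┃                   ┃■■■■■■■■■
                  ┃                   ┃         
                  ┃                   ┃         
 ▒▓░ ░▓▒          ┃                   ┃         
 ▓ ▒█▒ ▓          ┃                   ┃         
    █             ┃                   ┃         
▒ █   █ ▒▒        ┃                   ┃         
━━━━━━━━━━━━━━━━━━┛                   ┗━━━━━━━━━
                                                
                                                
                                                
                                                
                                                


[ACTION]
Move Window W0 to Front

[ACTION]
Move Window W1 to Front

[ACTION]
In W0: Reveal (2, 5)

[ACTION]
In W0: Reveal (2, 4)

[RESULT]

                                      ┃■■■■■■■■■
                                      ┃■■■■11■■■
                                      ┃■■■■■■■■■
                                      ┃■■■■■■■■■
━━━━━━━━━━━━━━━━━━┓                   ┃■■■■■■■■■
                  ┃                   ┃■■■■■■■■■
──────────────────┨                   ┃■■■■■■■■■
                  ┃                   ┃■■■■■■■■■
                  ┃                   ┃■■■■■■■■■
                  ┃                   ┃         
                  ┃                   ┃         
 ▒▓░ ░▓▒          ┃                   ┃         
 ▓ ▒█▒ ▓          ┃                   ┃         
    █             ┃                   ┃         
▒ █   █ ▒▒        ┃                   ┃         
━━━━━━━━━━━━━━━━━━┛                   ┗━━━━━━━━━
                                                
                                                
                                                
                                                
                                                


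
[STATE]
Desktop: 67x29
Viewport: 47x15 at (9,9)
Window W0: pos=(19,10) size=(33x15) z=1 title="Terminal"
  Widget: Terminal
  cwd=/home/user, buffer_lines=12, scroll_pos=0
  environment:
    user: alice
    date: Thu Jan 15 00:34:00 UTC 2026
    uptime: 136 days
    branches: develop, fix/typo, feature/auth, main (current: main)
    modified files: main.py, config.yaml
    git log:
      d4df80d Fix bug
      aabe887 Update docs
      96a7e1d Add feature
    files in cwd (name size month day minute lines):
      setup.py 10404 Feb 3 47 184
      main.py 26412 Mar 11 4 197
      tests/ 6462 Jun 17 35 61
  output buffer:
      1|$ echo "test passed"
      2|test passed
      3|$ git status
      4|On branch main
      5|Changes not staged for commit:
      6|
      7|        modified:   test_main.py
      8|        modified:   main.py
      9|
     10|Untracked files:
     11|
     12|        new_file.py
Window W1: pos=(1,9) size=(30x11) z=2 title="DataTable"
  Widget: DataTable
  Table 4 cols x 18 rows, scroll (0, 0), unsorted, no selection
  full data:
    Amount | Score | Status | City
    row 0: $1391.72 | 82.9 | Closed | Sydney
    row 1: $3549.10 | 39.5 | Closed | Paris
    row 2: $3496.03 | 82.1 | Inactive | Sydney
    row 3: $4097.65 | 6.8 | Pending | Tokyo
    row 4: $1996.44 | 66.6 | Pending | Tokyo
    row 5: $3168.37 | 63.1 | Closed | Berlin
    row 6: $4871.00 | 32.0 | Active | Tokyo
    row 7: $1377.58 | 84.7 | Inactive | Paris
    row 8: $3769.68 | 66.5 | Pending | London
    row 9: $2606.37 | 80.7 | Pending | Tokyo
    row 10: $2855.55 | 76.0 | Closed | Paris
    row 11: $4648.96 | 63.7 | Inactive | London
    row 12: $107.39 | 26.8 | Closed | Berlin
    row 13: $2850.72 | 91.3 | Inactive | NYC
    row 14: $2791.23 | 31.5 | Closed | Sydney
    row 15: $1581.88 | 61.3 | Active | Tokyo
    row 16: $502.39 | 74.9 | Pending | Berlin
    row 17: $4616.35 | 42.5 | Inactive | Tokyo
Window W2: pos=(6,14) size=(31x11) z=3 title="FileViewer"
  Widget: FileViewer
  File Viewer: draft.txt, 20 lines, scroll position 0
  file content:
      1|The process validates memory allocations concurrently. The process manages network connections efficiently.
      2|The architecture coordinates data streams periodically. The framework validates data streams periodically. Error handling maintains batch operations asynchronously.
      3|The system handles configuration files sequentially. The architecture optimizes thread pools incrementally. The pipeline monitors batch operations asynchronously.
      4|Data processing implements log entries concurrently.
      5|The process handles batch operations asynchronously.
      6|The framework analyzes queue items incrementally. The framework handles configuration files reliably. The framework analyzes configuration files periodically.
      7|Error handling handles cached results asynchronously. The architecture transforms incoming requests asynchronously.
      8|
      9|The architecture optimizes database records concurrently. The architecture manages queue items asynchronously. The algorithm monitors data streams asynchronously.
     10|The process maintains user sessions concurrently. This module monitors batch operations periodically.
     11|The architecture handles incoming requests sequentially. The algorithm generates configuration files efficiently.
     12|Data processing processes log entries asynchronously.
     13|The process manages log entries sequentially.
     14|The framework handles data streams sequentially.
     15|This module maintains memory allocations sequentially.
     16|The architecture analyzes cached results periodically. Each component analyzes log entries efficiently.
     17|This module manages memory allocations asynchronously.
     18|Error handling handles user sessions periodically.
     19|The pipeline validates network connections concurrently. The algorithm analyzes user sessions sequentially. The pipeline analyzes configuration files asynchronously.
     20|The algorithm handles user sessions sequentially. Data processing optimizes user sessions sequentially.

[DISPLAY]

━━━━━━━━━━━━━━━━━━━━━┓                         
ble                  ┃━━━━━━━━━━━━━━━━━━━━┓    
─────────────────────┨                    ┃    
 │Score│Status  │City┃────────────────────┨    
─┼─────┼────────┼────┃t passed"           ┃    
━━━━━━━━━━━━━━━━━━━━━━━━━━━┓              ┃    
ileViewer                  ┃              ┃    
───────────────────────────┨              ┃    
e process validates memory▲┃d for commit: ┃    
e architecture coordinates█┃              ┃    
e system handles configura░┃   test_main.p┃    
ta processing implements l░┃   main.py    ┃    
e process handles batch op░┃              ┃    
e framework analyzes queue░┃              ┃    
ror handling handles cache▼┃              ┃    


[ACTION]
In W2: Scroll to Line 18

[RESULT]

━━━━━━━━━━━━━━━━━━━━━┓                         
ble                  ┃━━━━━━━━━━━━━━━━━━━━┓    
─────────────────────┨                    ┃    
 │Score│Status  │City┃────────────────────┨    
─┼─────┼────────┼────┃t passed"           ┃    
━━━━━━━━━━━━━━━━━━━━━━━━━━━┓              ┃    
ileViewer                  ┃              ┃    
───────────────────────────┨              ┃    
e framework handles data s▲┃d for commit: ┃    
is module maintains memory░┃              ┃    
e architecture analyzes ca░┃   test_main.p┃    
is module manages memory a░┃   main.py    ┃    
ror handling handles user ░┃              ┃    
e pipeline validates netwo█┃              ┃    
e algorithm handles user s▼┃              ┃    


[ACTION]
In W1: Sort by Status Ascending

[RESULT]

━━━━━━━━━━━━━━━━━━━━━┓                         
ble                  ┃━━━━━━━━━━━━━━━━━━━━┓    
─────────────────────┨                    ┃    
 │Score│Status ▲│City┃────────────────────┨    
─┼─────┼────────┼────┃t passed"           ┃    
━━━━━━━━━━━━━━━━━━━━━━━━━━━┓              ┃    
ileViewer                  ┃              ┃    
───────────────────────────┨              ┃    
e framework handles data s▲┃d for commit: ┃    
is module maintains memory░┃              ┃    
e architecture analyzes ca░┃   test_main.p┃    
is module manages memory a░┃   main.py    ┃    
ror handling handles user ░┃              ┃    
e pipeline validates netwo█┃              ┃    
e algorithm handles user s▼┃              ┃    


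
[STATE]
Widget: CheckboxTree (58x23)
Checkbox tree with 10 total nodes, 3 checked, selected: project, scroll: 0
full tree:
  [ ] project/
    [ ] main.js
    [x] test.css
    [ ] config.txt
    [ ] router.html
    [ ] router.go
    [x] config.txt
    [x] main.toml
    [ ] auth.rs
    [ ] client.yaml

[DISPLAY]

>[-] project/                                             
   [ ] main.js                                            
   [x] test.css                                           
   [ ] config.txt                                         
   [ ] router.html                                        
   [ ] router.go                                          
   [x] config.txt                                         
   [x] main.toml                                          
   [ ] auth.rs                                            
   [ ] client.yaml                                        
                                                          
                                                          
                                                          
                                                          
                                                          
                                                          
                                                          
                                                          
                                                          
                                                          
                                                          
                                                          
                                                          


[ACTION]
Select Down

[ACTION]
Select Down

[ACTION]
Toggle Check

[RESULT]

 [-] project/                                             
   [ ] main.js                                            
>  [ ] test.css                                           
   [ ] config.txt                                         
   [ ] router.html                                        
   [ ] router.go                                          
   [x] config.txt                                         
   [x] main.toml                                          
   [ ] auth.rs                                            
   [ ] client.yaml                                        
                                                          
                                                          
                                                          
                                                          
                                                          
                                                          
                                                          
                                                          
                                                          
                                                          
                                                          
                                                          
                                                          


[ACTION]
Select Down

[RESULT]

 [-] project/                                             
   [ ] main.js                                            
   [ ] test.css                                           
>  [ ] config.txt                                         
   [ ] router.html                                        
   [ ] router.go                                          
   [x] config.txt                                         
   [x] main.toml                                          
   [ ] auth.rs                                            
   [ ] client.yaml                                        
                                                          
                                                          
                                                          
                                                          
                                                          
                                                          
                                                          
                                                          
                                                          
                                                          
                                                          
                                                          
                                                          


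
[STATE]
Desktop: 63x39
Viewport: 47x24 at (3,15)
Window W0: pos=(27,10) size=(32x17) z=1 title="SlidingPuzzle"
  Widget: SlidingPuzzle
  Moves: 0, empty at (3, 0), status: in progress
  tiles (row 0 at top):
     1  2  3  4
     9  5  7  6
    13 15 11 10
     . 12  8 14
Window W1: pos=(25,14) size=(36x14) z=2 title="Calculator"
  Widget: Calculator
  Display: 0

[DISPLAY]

                      ┃ Calculator             
                      ┠────────────────────────
                      ┃                        
                      ┃┌───┬───┬───┬───┐       
                      ┃│ 7 │ 8 │ 9 │ ÷ │       
                      ┃├───┼───┼───┼───┤       
                      ┃│ 4 │ 5 │ 6 │ × │       
                      ┃├───┼───┼───┼───┤       
                      ┃│ 1 │ 2 │ 3 │ - │       
                      ┃├───┼───┼───┼───┤       
                      ┃│ 0 │ . │ = │ + │       
                      ┃└───┴───┴───┴───┘       
                      ┗━━━━━━━━━━━━━━━━━━━━━━━━
                                               
                                               
                                               
                                               
                                               
                                               
                                               
                                               
                                               
                                               
                                               


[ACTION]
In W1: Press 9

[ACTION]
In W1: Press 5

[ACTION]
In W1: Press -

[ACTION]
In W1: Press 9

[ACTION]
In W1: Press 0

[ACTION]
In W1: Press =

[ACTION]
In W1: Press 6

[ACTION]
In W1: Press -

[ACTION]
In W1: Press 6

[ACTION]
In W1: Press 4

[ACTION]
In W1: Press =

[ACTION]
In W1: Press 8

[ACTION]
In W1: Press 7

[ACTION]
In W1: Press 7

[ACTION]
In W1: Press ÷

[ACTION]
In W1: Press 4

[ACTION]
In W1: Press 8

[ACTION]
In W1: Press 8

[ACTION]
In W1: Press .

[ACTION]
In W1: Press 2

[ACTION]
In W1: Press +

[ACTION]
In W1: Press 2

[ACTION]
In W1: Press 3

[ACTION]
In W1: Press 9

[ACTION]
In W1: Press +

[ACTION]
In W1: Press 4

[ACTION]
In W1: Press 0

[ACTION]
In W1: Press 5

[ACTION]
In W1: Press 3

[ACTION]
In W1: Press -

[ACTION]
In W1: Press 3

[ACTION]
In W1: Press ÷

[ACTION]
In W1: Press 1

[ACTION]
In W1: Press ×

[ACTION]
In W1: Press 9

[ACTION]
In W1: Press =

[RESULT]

                      ┃ Calculator             
                      ┠────────────────────────
                      ┃                       3
                      ┃┌───┬───┬───┬───┐       
                      ┃│ 7 │ 8 │ 9 │ ÷ │       
                      ┃├───┼───┼───┼───┤       
                      ┃│ 4 │ 5 │ 6 │ × │       
                      ┃├───┼───┼───┼───┤       
                      ┃│ 1 │ 2 │ 3 │ - │       
                      ┃├───┼───┼───┼───┤       
                      ┃│ 0 │ . │ = │ + │       
                      ┃└───┴───┴───┴───┘       
                      ┗━━━━━━━━━━━━━━━━━━━━━━━━
                                               
                                               
                                               
                                               
                                               
                                               
                                               
                                               
                                               
                                               
                                               


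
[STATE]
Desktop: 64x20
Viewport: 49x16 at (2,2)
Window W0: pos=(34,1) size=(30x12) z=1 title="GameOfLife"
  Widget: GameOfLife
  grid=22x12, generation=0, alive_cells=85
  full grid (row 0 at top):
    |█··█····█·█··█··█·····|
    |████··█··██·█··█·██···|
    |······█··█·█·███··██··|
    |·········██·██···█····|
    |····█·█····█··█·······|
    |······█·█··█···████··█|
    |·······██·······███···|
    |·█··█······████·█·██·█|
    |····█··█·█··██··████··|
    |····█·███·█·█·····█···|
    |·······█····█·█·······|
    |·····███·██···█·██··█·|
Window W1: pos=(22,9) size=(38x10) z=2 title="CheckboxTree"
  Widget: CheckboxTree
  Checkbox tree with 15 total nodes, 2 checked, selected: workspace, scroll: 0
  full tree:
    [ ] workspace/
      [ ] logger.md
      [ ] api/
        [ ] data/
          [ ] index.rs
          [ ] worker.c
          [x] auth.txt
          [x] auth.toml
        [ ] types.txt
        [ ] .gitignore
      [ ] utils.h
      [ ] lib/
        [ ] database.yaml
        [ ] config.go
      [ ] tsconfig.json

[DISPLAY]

                                ┃ GameOfLife     
                                ┠────────────────
                                ┃Gen: 0          
                                ┃······█··█·█·███
                                ┃·········██·██··
                                ┃····█·█····█··█·
                                ┃······█·█··█···█
                    ┏━━━━━━━━━━━━━━━━━━━━━━━━━━━━
                    ┃ CheckboxTree               
                    ┠────────────────────────────
                    ┃>[-] workspace/             
                    ┃   [ ] logger.md            
                    ┃   [-] api/                 
                    ┃     [-] data/              
                    ┃       [ ] index.rs         
                    ┃       [ ] worker.c         


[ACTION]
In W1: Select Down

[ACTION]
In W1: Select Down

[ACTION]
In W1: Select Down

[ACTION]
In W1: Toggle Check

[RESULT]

                                ┃ GameOfLife     
                                ┠────────────────
                                ┃Gen: 0          
                                ┃······█··█·█·███
                                ┃·········██·██··
                                ┃····█·█····█··█·
                                ┃······█·█··█···█
                    ┏━━━━━━━━━━━━━━━━━━━━━━━━━━━━
                    ┃ CheckboxTree               
                    ┠────────────────────────────
                    ┃ [-] workspace/             
                    ┃   [ ] logger.md            
                    ┃   [-] api/                 
                    ┃>    [x] data/              
                    ┃       [x] index.rs         
                    ┃       [x] worker.c         


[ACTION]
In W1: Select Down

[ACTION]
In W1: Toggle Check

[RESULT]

                                ┃ GameOfLife     
                                ┠────────────────
                                ┃Gen: 0          
                                ┃······█··█·█·███
                                ┃·········██·██··
                                ┃····█·█····█··█·
                                ┃······█·█··█···█
                    ┏━━━━━━━━━━━━━━━━━━━━━━━━━━━━
                    ┃ CheckboxTree               
                    ┠────────────────────────────
                    ┃ [-] workspace/             
                    ┃   [ ] logger.md            
                    ┃   [-] api/                 
                    ┃     [-] data/              
                    ┃>      [ ] index.rs         
                    ┃       [x] worker.c         


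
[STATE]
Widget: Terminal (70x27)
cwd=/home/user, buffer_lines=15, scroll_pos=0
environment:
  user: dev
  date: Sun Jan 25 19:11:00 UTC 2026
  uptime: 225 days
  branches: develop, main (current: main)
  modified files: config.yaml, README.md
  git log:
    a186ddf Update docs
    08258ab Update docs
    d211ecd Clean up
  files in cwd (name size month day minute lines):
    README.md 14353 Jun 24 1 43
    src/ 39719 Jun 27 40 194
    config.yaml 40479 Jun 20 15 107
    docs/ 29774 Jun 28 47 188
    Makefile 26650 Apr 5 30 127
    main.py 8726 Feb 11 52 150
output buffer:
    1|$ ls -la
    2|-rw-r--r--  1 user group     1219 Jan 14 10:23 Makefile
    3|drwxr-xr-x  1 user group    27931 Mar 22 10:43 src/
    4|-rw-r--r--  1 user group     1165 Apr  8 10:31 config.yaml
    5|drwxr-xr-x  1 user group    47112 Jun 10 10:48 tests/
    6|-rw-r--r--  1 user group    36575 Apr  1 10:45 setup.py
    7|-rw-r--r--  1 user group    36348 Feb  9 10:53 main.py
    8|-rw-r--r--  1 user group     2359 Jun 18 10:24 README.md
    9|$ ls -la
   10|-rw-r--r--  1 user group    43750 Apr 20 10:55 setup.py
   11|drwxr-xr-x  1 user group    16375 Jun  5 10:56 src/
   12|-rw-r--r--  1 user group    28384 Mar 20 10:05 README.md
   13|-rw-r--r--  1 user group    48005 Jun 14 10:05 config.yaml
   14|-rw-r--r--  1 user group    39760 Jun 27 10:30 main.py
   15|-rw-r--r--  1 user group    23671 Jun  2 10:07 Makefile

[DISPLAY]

$ ls -la                                                              
-rw-r--r--  1 user group     1219 Jan 14 10:23 Makefile               
drwxr-xr-x  1 user group    27931 Mar 22 10:43 src/                   
-rw-r--r--  1 user group     1165 Apr  8 10:31 config.yaml            
drwxr-xr-x  1 user group    47112 Jun 10 10:48 tests/                 
-rw-r--r--  1 user group    36575 Apr  1 10:45 setup.py               
-rw-r--r--  1 user group    36348 Feb  9 10:53 main.py                
-rw-r--r--  1 user group     2359 Jun 18 10:24 README.md              
$ ls -la                                                              
-rw-r--r--  1 user group    43750 Apr 20 10:55 setup.py               
drwxr-xr-x  1 user group    16375 Jun  5 10:56 src/                   
-rw-r--r--  1 user group    28384 Mar 20 10:05 README.md              
-rw-r--r--  1 user group    48005 Jun 14 10:05 config.yaml            
-rw-r--r--  1 user group    39760 Jun 27 10:30 main.py                
-rw-r--r--  1 user group    23671 Jun  2 10:07 Makefile               
$ █                                                                   
                                                                      
                                                                      
                                                                      
                                                                      
                                                                      
                                                                      
                                                                      
                                                                      
                                                                      
                                                                      
                                                                      


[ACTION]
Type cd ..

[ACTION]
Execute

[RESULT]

$ ls -la                                                              
-rw-r--r--  1 user group     1219 Jan 14 10:23 Makefile               
drwxr-xr-x  1 user group    27931 Mar 22 10:43 src/                   
-rw-r--r--  1 user group     1165 Apr  8 10:31 config.yaml            
drwxr-xr-x  1 user group    47112 Jun 10 10:48 tests/                 
-rw-r--r--  1 user group    36575 Apr  1 10:45 setup.py               
-rw-r--r--  1 user group    36348 Feb  9 10:53 main.py                
-rw-r--r--  1 user group     2359 Jun 18 10:24 README.md              
$ ls -la                                                              
-rw-r--r--  1 user group    43750 Apr 20 10:55 setup.py               
drwxr-xr-x  1 user group    16375 Jun  5 10:56 src/                   
-rw-r--r--  1 user group    28384 Mar 20 10:05 README.md              
-rw-r--r--  1 user group    48005 Jun 14 10:05 config.yaml            
-rw-r--r--  1 user group    39760 Jun 27 10:30 main.py                
-rw-r--r--  1 user group    23671 Jun  2 10:07 Makefile               
$ cd ..                                                               
                                                                      
$ █                                                                   
                                                                      
                                                                      
                                                                      
                                                                      
                                                                      
                                                                      
                                                                      
                                                                      
                                                                      


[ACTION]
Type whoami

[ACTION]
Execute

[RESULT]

$ ls -la                                                              
-rw-r--r--  1 user group     1219 Jan 14 10:23 Makefile               
drwxr-xr-x  1 user group    27931 Mar 22 10:43 src/                   
-rw-r--r--  1 user group     1165 Apr  8 10:31 config.yaml            
drwxr-xr-x  1 user group    47112 Jun 10 10:48 tests/                 
-rw-r--r--  1 user group    36575 Apr  1 10:45 setup.py               
-rw-r--r--  1 user group    36348 Feb  9 10:53 main.py                
-rw-r--r--  1 user group     2359 Jun 18 10:24 README.md              
$ ls -la                                                              
-rw-r--r--  1 user group    43750 Apr 20 10:55 setup.py               
drwxr-xr-x  1 user group    16375 Jun  5 10:56 src/                   
-rw-r--r--  1 user group    28384 Mar 20 10:05 README.md              
-rw-r--r--  1 user group    48005 Jun 14 10:05 config.yaml            
-rw-r--r--  1 user group    39760 Jun 27 10:30 main.py                
-rw-r--r--  1 user group    23671 Jun  2 10:07 Makefile               
$ cd ..                                                               
                                                                      
$ whoami                                                              
dev                                                                   
$ █                                                                   
                                                                      
                                                                      
                                                                      
                                                                      
                                                                      
                                                                      
                                                                      
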